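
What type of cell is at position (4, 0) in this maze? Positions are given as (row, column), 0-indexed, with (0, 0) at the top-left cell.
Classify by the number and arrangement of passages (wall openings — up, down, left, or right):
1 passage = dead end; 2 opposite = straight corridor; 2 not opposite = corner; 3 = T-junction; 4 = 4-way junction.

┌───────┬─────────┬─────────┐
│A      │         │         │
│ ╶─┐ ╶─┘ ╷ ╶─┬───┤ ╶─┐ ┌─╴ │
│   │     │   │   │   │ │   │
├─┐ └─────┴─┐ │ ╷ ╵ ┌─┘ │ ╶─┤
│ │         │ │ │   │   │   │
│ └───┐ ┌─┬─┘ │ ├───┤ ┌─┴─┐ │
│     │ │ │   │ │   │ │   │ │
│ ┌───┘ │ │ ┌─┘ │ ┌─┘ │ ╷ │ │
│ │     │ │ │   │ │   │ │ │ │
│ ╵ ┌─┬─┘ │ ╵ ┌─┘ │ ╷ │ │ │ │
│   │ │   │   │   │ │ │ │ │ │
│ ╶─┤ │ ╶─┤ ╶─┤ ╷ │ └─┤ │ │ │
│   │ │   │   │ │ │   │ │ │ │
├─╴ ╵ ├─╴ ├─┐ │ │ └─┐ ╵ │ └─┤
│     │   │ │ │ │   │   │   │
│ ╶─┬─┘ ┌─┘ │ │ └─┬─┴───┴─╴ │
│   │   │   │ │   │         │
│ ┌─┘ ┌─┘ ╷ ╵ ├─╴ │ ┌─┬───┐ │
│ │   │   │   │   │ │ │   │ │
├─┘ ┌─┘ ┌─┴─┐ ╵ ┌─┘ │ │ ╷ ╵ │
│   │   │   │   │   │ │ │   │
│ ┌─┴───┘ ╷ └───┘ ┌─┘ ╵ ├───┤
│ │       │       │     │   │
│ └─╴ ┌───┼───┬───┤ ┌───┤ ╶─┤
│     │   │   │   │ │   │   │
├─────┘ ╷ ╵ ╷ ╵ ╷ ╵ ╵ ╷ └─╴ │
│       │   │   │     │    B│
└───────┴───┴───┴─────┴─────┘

Checking cell at (4, 0):
Number of passages: 2
Cell type: straight corridor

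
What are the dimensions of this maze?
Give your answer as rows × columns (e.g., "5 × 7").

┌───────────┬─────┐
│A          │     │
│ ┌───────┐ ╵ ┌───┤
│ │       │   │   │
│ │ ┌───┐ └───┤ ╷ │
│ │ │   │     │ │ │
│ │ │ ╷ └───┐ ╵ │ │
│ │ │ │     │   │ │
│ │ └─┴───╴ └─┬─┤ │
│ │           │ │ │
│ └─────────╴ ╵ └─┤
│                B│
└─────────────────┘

Counting the maze dimensions:
Rows (vertical): 6
Columns (horizontal): 9
Dimensions: 6 × 9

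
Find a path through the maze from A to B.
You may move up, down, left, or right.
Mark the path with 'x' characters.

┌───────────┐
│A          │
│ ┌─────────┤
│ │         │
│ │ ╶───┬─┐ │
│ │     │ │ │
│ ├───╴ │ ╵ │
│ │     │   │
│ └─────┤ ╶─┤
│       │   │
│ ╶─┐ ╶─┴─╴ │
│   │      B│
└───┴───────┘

Finding the shortest path through the maze:
Path length: 10 steps
Directions: down → down → down → down → right → right → down → right → right → right

Solution:

┌───────────┐
│A          │
│ ┌─────────┤
│x│         │
│ │ ╶───┬─┐ │
│x│     │ │ │
│ ├───╴ │ ╵ │
│x│     │   │
│ └─────┤ ╶─┤
│x x x  │   │
│ ╶─┐ ╶─┴─╴ │
│   │x x x B│
└───┴───────┘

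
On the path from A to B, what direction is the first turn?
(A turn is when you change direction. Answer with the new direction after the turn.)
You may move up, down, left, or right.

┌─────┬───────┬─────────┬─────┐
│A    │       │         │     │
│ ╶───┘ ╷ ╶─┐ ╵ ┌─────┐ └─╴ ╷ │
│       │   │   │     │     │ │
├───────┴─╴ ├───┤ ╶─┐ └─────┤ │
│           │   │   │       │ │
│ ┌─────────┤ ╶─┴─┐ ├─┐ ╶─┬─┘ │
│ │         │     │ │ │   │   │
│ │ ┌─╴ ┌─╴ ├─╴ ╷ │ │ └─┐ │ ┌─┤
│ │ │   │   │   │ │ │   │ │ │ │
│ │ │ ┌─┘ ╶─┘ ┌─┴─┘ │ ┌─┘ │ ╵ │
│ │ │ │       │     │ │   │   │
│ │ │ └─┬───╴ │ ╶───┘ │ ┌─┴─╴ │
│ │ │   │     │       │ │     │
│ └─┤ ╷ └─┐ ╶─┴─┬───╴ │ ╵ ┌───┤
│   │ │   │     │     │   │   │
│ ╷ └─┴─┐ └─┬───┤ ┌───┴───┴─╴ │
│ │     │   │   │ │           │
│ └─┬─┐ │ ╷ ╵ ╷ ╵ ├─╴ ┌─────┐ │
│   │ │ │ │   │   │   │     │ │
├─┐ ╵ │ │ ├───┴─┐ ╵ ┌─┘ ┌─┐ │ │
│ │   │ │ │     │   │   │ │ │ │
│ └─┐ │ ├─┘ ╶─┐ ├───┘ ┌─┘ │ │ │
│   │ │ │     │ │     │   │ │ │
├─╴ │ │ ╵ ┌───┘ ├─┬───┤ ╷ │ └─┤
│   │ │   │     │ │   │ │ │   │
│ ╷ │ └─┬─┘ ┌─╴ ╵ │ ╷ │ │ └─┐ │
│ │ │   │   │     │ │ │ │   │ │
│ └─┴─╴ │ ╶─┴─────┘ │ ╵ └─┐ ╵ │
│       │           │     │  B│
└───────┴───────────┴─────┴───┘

Directions: down, right, right, right, up, right, down, right, down, left, left, left, left, left, down, down, down, down, down, right, down, right, right, down, down, down, down, right, up, right, up, right, right, down, down, left, left, down, left, down, right, right, right, right, right, up, up, right, down, down, right, up, up, up, right, down, down, right, down, right
First turn direction: right

Solution:

┌─────┬───────┬─────────┬─────┐
│A    │↱ ↓    │         │     │
│ ╶───┘ ╷ ╶─┐ ╵ ┌─────┐ └─╴ ╷ │
│↳ → → ↑│↳ ↓│   │     │     │ │
├───────┴─╴ ├───┤ ╶─┐ └─────┤ │
│↓ ← ← ← ← ↲│   │   │       │ │
│ ┌─────────┤ ╶─┴─┐ ├─┐ ╶─┬─┘ │
│↓│         │     │ │ │   │   │
│ │ ┌─╴ ┌─╴ ├─╴ ╷ │ │ └─┐ │ ┌─┤
│↓│ │   │   │   │ │ │   │ │ │ │
│ │ │ ┌─┘ ╶─┘ ┌─┴─┘ │ ┌─┘ │ ╵ │
│↓│ │ │       │     │ │   │   │
│ │ │ └─┬───╴ │ ╶───┘ │ ┌─┴─╴ │
│↓│ │   │     │       │ │     │
│ └─┤ ╷ └─┐ ╶─┴─┬───╴ │ ╵ ┌───┤
│↳ ↓│ │   │     │     │   │   │
│ ╷ └─┴─┐ └─┬───┤ ┌───┴───┴─╴ │
│ │↳ → ↓│   │   │ │           │
│ └─┬─┐ │ ╷ ╵ ╷ ╵ ├─╴ ┌─────┐ │
│   │ │↓│ │   │   │   │     │ │
├─┐ ╵ │ │ ├───┴─┐ ╵ ┌─┘ ┌─┐ │ │
│ │   │↓│ │↱ → ↓│   │   │ │ │ │
│ └─┐ │ ├─┘ ╶─┐ ├───┘ ┌─┘ │ │ │
│   │ │↓│↱ ↑  │↓│     │↱ ↓│ │ │
├─╴ │ │ ╵ ┌───┘ ├─┬───┤ ╷ │ └─┤
│   │ │↳ ↑│↓ ← ↲│ │↱ ↓│↑│↓│   │
│ ╷ │ └─┬─┘ ┌─╴ ╵ │ ╷ │ │ └─┐ │
│ │ │   │↓ ↲│     │↑│↓│↑│↳ ↓│ │
│ └─┴─╴ │ ╶─┴─────┘ │ ╵ └─┐ ╵ │
│       │↳ → → → → ↑│↳ ↑  │↳ B│
└───────┴───────────┴─────┴───┘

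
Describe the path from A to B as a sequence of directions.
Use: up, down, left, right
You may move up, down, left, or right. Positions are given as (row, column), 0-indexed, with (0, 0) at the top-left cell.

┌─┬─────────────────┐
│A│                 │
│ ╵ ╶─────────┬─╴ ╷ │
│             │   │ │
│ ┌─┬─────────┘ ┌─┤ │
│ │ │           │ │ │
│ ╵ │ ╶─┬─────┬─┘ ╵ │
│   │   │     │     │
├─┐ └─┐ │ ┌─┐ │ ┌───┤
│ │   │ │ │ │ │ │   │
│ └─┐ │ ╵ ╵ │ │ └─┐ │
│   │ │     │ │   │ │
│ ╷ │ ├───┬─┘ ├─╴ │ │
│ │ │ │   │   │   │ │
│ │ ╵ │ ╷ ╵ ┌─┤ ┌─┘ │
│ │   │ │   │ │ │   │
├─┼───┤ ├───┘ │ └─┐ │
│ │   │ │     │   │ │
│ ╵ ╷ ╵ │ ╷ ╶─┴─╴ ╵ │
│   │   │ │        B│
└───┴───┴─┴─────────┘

Finding the path and converting it to directions:
Path through cells: (0,0) → (1,0) → (1,1) → (0,1) → (0,2) → (0,3) → (0,4) → (0,5) → (0,6) → (0,7) → (0,8) → (0,9) → (1,9) → (2,9) → (3,9) → (3,8) → (3,7) → (4,7) → (5,7) → (5,8) → (6,8) → (6,7) → (7,7) → (8,7) → (8,8) → (9,8) → (9,9)
Directions: down, right, up, right, right, right, right, right, right, right, right, down, down, down, left, left, down, down, right, down, left, down, down, right, down, right

Solution:

┌─┬─────────────────┐
│A│↱ → → → → → → → ↓│
│ ╵ ╶─────────┬─╴ ╷ │
│↳ ↑          │   │↓│
│ ┌─┬─────────┘ ┌─┤ │
│ │ │           │ │↓│
│ ╵ │ ╶─┬─────┬─┘ ╵ │
│   │   │     │↓ ← ↲│
├─┐ └─┐ │ ┌─┐ │ ┌───┤
│ │   │ │ │ │ │↓│   │
│ └─┐ │ ╵ ╵ │ │ └─┐ │
│   │ │     │ │↳ ↓│ │
│ ╷ │ ├───┬─┘ ├─╴ │ │
│ │ │ │   │   │↓ ↲│ │
│ │ ╵ │ ╷ ╵ ┌─┤ ┌─┘ │
│ │   │ │   │ │↓│   │
├─┼───┤ ├───┘ │ └─┐ │
│ │   │ │     │↳ ↓│ │
│ ╵ ╷ ╵ │ ╷ ╶─┴─╴ ╵ │
│   │   │ │      ↳ B│
└───┴───┴─┴─────────┘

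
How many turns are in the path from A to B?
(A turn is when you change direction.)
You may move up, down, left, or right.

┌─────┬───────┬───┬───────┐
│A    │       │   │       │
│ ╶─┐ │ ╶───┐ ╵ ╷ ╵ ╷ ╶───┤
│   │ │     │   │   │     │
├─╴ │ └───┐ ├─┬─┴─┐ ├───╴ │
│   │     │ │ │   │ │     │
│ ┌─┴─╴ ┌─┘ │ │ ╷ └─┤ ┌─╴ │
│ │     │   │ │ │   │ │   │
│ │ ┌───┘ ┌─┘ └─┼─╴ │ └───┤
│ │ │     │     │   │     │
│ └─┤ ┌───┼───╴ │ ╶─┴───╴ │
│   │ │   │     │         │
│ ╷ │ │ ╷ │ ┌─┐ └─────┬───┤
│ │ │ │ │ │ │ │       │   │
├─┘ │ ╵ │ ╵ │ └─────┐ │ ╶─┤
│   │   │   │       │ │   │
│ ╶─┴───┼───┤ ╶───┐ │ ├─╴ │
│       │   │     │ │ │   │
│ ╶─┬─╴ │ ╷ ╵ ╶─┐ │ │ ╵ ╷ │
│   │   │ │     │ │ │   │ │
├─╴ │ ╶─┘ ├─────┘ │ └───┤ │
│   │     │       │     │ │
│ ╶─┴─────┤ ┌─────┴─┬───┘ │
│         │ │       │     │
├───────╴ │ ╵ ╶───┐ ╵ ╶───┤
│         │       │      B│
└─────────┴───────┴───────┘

Directions: down, right, down, left, down, down, down, right, down, down, left, down, right, right, right, down, left, down, right, right, up, up, right, down, right, up, right, right, down, down, left, left, left, down, down, right, up, right, right, right, down, right, right, right
Number of turns: 27

Solution:

┌─────┬───────┬───┬───────┐
│A    │       │   │       │
│ ╶─┐ │ ╶───┐ ╵ ╷ ╵ ╷ ╶───┤
│↳ ↓│ │     │   │   │     │
├─╴ │ └───┐ ├─┬─┴─┐ ├───╴ │
│↓ ↲│     │ │ │   │ │     │
│ ┌─┴─╴ ┌─┘ │ │ ╷ └─┤ ┌─╴ │
│↓│     │   │ │ │   │ │   │
│ │ ┌───┘ ┌─┘ └─┼─╴ │ └───┤
│↓│ │     │     │   │     │
│ └─┤ ┌───┼───╴ │ ╶─┴───╴ │
│↳ ↓│ │   │     │         │
│ ╷ │ │ ╷ │ ┌─┐ └─────┬───┤
│ │↓│ │ │ │ │ │       │   │
├─┘ │ ╵ │ ╵ │ └─────┐ │ ╶─┤
│↓ ↲│   │   │       │ │   │
│ ╶─┴───┼───┤ ╶───┐ │ ├─╴ │
│↳ → → ↓│↱ ↓│↱ → ↓│ │ │   │
│ ╶─┬─╴ │ ╷ ╵ ╶─┐ │ │ ╵ ╷ │
│   │↓ ↲│↑│↳ ↑  │↓│ │   │ │
├─╴ │ ╶─┘ ├─────┘ │ └───┤ │
│   │↳ → ↑│↓ ← ← ↲│     │ │
│ ╶─┴─────┤ ┌─────┴─┬───┘ │
│         │↓│↱ → → ↓│     │
├───────╴ │ ╵ ╶───┐ ╵ ╶───┤
│         │↳ ↑    │↳ → → B│
└─────────┴───────┴───────┘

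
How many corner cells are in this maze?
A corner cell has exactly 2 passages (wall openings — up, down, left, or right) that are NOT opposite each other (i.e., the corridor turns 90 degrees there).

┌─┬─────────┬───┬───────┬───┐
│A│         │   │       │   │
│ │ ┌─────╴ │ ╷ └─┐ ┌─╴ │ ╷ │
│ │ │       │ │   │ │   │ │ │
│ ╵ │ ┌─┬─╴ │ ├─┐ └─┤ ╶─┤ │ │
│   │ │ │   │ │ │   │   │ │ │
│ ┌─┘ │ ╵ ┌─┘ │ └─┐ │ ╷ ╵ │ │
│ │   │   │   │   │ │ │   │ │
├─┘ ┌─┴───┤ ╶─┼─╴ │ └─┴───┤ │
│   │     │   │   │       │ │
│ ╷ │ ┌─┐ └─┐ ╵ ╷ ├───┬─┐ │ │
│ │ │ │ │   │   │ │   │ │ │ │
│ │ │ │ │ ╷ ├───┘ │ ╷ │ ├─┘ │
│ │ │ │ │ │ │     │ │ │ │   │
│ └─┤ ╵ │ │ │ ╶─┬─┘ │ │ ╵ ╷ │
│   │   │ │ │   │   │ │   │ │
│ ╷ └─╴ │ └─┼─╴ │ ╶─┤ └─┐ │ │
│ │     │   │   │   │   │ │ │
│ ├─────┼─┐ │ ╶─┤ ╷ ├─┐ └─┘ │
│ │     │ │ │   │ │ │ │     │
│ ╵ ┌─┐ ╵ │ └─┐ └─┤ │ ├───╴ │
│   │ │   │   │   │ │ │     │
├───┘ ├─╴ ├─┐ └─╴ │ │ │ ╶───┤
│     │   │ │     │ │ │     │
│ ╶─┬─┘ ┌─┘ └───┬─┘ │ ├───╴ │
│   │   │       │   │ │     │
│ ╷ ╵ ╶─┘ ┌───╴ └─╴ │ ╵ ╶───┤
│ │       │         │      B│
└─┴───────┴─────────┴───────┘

Counting corner cells (2 non-opposite passages):
Total corners: 93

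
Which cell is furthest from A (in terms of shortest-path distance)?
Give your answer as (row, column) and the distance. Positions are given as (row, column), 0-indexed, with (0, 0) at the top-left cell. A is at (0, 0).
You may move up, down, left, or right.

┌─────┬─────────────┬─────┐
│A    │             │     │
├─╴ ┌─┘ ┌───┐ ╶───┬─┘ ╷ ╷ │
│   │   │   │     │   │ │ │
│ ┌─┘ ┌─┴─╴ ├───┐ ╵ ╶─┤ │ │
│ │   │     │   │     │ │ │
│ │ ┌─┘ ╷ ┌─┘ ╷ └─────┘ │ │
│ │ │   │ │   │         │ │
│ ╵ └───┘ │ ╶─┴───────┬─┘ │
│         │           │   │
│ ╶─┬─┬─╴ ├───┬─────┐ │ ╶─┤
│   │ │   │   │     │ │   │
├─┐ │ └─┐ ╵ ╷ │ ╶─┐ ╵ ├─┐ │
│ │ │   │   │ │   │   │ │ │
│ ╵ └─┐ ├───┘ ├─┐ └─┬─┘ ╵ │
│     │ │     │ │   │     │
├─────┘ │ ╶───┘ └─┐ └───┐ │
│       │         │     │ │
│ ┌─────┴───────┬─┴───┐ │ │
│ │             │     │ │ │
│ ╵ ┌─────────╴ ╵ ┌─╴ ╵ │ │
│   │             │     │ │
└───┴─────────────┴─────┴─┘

Computing BFS distances from A to all cells:
Furthest cell: (5, 2)
Distance: 81 steps

Path from A to the furthest cell:

┌─────┬─────────────┬─────┐
│A ↓  │↱ → → ↓      │↱ ↓  │
├─╴ ┌─┘ ┌───┐ ╶───┬─┘ ╷ ╷ │
│↓ ↲│↱ ↑│   │↳ → ↓│↱ ↑│↓│ │
│ ┌─┘ ┌─┴─╴ ├───┐ ╵ ╶─┤ │ │
│↓│↱ ↑│     │↓ ↰│↳ ↑  │↓│ │
│ │ ┌─┘ ╷ ┌─┘ ╷ └─────┘ │ │
│↓│↑│   │ │↓ ↲│↑ ← ← ← ↲│ │
│ ╵ └───┘ │ ╶─┴───────┬─┘ │
│↳ ↑      │↳ → → → → ↓│   │
│ ╶─┬─┬─╴ ├───┬─────┐ │ ╶─┤
│   │B│   │   │↓ ← ↰│↓│   │
├─┐ │ └─┐ ╵ ╷ │ ╶─┐ ╵ ├─┐ │
│ │ │↑ ↰│   │ │↳ ↓│↑ ↲│ │ │
│ ╵ └─┐ ├───┘ ├─┐ └─┬─┘ ╵ │
│     │↑│     │ │↳ ↓│     │
├─────┘ │ ╶───┘ └─┐ └───┐ │
│↱ → → ↑│         │↳ → ↓│ │
│ ┌─────┴───────┬─┴───┐ │ │
│↑│↓ ← ← ← ← ← ↰│↓ ← ↰│↓│ │
│ ╵ ┌─────────╴ ╵ ┌─╴ ╵ │ │
│↑ ↲│          ↑ ↲│  ↑ ↲│ │
└───┴─────────────┴─────┴─┘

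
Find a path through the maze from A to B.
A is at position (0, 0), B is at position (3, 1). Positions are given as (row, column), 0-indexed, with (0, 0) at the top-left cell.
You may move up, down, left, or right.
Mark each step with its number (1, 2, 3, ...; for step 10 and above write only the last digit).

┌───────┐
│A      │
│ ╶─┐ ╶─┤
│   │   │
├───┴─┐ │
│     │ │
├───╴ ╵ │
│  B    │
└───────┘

Finding the shortest path from (0, 0) to (3, 1):
Path length: 8 steps
Directions: right → right → down → right → down → down → left → left

Solution:

┌───────┐
│A 1 2  │
│ ╶─┐ ╶─┤
│   │3 4│
├───┴─┐ │
│     │5│
├───╴ ╵ │
│  B 7 6│
└───────┘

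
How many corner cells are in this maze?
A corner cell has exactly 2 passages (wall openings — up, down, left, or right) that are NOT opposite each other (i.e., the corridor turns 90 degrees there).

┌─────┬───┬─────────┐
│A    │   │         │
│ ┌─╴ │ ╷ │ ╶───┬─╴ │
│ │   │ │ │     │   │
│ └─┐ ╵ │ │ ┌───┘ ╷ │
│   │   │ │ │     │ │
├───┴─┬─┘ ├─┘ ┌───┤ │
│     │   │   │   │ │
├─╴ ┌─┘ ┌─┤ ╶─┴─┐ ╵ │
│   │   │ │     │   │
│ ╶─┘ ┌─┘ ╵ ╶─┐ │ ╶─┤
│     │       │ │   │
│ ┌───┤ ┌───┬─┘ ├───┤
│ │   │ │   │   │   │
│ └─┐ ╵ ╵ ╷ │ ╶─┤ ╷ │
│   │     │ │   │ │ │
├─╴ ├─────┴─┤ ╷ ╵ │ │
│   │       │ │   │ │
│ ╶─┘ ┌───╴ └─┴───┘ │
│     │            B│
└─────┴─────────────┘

Counting corner cells (2 non-opposite passages):
Total corners: 47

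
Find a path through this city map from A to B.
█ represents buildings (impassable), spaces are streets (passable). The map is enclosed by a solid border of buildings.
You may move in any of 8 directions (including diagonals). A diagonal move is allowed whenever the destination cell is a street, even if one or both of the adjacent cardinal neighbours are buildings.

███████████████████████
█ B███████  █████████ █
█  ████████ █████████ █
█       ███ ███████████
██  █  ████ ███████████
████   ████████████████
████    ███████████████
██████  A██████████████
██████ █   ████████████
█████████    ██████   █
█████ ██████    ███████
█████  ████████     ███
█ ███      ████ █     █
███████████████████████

Finding the shortest path from A to B:
Movement: 8-directional
Path length: 7 steps
Directions: up-left → up-left → up-left → up-left → left → up-left → up

Solution:

███████████████████████
█ B███████  █████████ █
█ ↑████████ █████████ █
█  ↖←   ███ ███████████
██  █↖ ████ ███████████
████  ↖████████████████
████   ↖███████████████
██████  A██████████████
██████ █   ████████████
█████████    ██████   █
█████ ██████    ███████
█████  ████████     ███
█ ███      ████ █     █
███████████████████████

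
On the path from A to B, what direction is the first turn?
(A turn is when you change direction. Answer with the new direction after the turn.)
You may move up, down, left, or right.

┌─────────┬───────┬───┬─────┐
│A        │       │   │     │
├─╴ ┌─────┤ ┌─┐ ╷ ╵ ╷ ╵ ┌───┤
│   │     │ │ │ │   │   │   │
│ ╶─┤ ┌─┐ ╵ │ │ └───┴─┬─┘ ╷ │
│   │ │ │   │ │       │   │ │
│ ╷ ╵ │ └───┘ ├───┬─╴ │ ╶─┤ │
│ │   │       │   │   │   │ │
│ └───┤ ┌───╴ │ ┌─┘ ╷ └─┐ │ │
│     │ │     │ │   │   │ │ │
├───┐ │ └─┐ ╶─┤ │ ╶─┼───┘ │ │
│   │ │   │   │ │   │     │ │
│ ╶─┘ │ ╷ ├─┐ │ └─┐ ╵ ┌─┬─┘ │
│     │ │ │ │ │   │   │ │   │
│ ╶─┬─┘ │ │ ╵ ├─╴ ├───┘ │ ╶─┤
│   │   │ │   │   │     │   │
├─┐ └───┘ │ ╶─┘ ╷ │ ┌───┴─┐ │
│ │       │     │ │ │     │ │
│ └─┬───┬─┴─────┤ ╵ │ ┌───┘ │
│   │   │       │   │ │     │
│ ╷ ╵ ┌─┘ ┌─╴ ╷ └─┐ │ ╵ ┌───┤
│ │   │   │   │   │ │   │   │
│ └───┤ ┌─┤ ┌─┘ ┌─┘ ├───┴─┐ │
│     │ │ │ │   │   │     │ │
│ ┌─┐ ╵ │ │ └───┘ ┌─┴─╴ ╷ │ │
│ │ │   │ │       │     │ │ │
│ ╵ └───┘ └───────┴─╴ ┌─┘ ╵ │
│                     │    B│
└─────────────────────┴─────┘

Directions: right, down, left, down, down, down, right, right, down, down, left, left, down, right, down, right, right, right, up, up, up, left, up, up, right, right, right, down, left, down, right, down, down, left, down, right, right, up, right, down, down, right, down, down, left, down, left, left, left, up, up, right, up, left, left, down, left, down, down, left, up, left, left, down, down, right, right, right, right, right, right, right, right, right, right, up, right, up, right, down, down, right
First turn direction: down

Solution:

┌─────────┬───────┬───┬─────┐
│A ↓      │       │   │     │
├─╴ ┌─────┤ ┌─┐ ╷ ╵ ╷ ╵ ┌───┤
│↓ ↲│     │ │ │ │   │   │   │
│ ╶─┤ ┌─┐ ╵ │ │ └───┴─┬─┘ ╷ │
│↓  │ │ │   │ │       │   │ │
│ ╷ ╵ │ └───┘ ├───┬─╴ │ ╶─┤ │
│↓│   │↱ → → ↓│   │   │   │ │
│ └───┤ ┌───╴ │ ┌─┘ ╷ └─┐ │ │
│↳ → ↓│↑│  ↓ ↲│ │   │   │ │ │
├───┐ │ └─┐ ╶─┤ │ ╶─┼───┘ │ │
│   │↓│↑ ↰│↳ ↓│ │   │     │ │
│ ╶─┘ │ ╷ ├─┐ │ └─┐ ╵ ┌─┬─┘ │
│↓ ← ↲│ │↑│ │↓│   │   │ │   │
│ ╶─┬─┘ │ │ ╵ ├─╴ ├───┘ │ ╶─┤
│↳ ↓│   │↑│↓ ↲│↱ ↓│     │   │
├─┐ └───┘ │ ╶─┘ ╷ │ ┌───┴─┐ │
│ │↳ → → ↑│↳ → ↑│↓│ │     │ │
│ └─┬───┬─┴─────┤ ╵ │ ┌───┘ │
│   │   │↓ ← ↰  │↳ ↓│ │     │
│ ╷ ╵ ┌─┘ ┌─╴ ╷ └─┐ │ ╵ ┌───┤
│ │   │↓ ↲│↱ ↑│   │↓│   │   │
│ └───┤ ┌─┤ ┌─┘ ┌─┘ ├───┴─┐ │
│↓ ← ↰│↓│ │↑│   │↓ ↲│  ↱ ↓│ │
│ ┌─┐ ╵ │ │ └───┘ ┌─┴─╴ ╷ │ │
│↓│ │↑ ↲│ │↑ ← ← ↲│  ↱ ↑│↓│ │
│ ╵ └───┘ └───────┴─╴ ┌─┘ ╵ │
│↳ → → → → → → → → → ↑│  ↳ B│
└─────────────────────┴─────┘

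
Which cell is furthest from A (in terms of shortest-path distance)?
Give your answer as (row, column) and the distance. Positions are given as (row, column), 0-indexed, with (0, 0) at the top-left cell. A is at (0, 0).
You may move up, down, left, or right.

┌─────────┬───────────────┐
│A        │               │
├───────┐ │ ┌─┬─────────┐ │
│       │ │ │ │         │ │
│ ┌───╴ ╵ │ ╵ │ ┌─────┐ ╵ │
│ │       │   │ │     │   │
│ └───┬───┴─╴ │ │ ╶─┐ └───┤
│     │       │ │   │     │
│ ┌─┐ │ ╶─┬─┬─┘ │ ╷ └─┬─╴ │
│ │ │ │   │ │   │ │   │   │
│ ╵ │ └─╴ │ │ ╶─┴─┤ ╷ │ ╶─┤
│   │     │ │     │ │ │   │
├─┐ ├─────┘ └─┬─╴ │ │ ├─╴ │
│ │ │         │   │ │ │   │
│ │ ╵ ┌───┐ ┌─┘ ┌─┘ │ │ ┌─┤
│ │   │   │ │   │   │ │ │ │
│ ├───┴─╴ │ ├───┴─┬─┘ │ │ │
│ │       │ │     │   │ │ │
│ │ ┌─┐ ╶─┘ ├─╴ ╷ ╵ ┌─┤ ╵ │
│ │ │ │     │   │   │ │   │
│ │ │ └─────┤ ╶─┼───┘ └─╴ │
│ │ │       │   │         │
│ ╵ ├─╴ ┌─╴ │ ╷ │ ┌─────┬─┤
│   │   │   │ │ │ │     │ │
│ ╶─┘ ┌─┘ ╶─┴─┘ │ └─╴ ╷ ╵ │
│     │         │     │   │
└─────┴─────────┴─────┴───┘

Computing BFS distances from A to all cells:
Furthest cell: (11, 12)
Distance: 97 steps

Path from A to the furthest cell:

┌─────────┬───────────────┐
│A → → → ↓│               │
├───────┐ │ ┌─┬─────────┐ │
│↓ ← ← ↰│↓│ │ │         │ │
│ ┌───╴ ╵ │ ╵ │ ┌─────┐ ╵ │
│↓│    ↑ ↲│   │ │↱ → ↓│   │
│ └───┬───┴─╴ │ │ ╶─┐ └───┤
│↓    │       │ │↑ ↰│↳ → ↓│
│ ┌─┐ │ ╶─┬─┬─┘ │ ╷ └─┬─╴ │
│↓│ │ │   │ │   │ │↑ ↰│↓ ↲│
│ ╵ │ └─╴ │ │ ╶─┴─┤ ╷ │ ╶─┤
│↳ ↓│     │ │     │ │↑│↳ ↓│
├─┐ ├─────┘ └─┬─╴ │ │ ├─╴ │
│ │↓│↱ → → ↓  │   │ │↑│↓ ↲│
│ │ ╵ ┌───┐ ┌─┘ ┌─┘ │ │ ┌─┤
│ │↳ ↑│   │↓│   │   │↑│↓│ │
│ ├───┴─╴ │ ├───┴─┬─┘ │ │ │
│ │↓ ← ↰  │↓│  ↱ ↓│↱ ↑│↓│ │
│ │ ┌─┐ ╶─┘ ├─╴ ╷ ╵ ┌─┤ ╵ │
│ │↓│ │↑ ← ↲│↱ ↑│↳ ↑│ │↳ ↓│
│ │ │ └─────┤ ╶─┼───┘ └─╴ │
│ │↓│  ↱ → ↓│↑ ↰│↓ ← ← ← ↲│
│ ╵ ├─╴ ┌─╴ │ ╷ │ ┌─────┬─┤
│↓ ↲│↱ ↑│↓ ↲│ │↑│↓│  ↱ ↓│B│
│ ╶─┘ ┌─┘ ╶─┴─┘ │ └─╴ ╷ ╵ │
│↳ → ↑│  ↳ → → ↑│↳ → ↑│↳ ↑│
└─────┴─────────┴─────┴───┘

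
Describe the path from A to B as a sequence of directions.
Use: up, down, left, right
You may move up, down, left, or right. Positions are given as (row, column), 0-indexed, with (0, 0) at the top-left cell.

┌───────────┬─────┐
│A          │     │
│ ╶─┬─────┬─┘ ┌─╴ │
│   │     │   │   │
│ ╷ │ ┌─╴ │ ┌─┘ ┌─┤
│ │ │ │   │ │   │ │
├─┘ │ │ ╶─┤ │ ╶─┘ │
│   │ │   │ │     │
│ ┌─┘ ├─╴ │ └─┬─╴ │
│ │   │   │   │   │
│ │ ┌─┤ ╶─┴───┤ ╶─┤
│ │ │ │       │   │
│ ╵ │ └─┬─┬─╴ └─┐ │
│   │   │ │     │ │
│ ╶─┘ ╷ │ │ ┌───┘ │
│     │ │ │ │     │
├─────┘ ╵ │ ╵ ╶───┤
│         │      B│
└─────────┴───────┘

Finding the path and converting it to directions:
Path through cells: (0,0) → (1,0) → (1,1) → (2,1) → (3,1) → (3,0) → (4,0) → (5,0) → (6,0) → (6,1) → (5,1) → (4,1) → (4,2) → (3,2) → (2,2) → (1,2) → (1,3) → (1,4) → (2,4) → (2,3) → (3,3) → (3,4) → (4,4) → (4,3) → (5,3) → (5,4) → (5,5) → (5,6) → (6,6) → (6,5) → (7,5) → (8,5) → (8,6) → (8,7) → (8,8)
Directions: down, right, down, down, left, down, down, down, right, up, up, right, up, up, up, right, right, down, left, down, right, down, left, down, right, right, right, down, left, down, down, right, right, right

Solution:

┌───────────┬─────┐
│A          │     │
│ ╶─┬─────┬─┘ ┌─╴ │
│↳ ↓│↱ → ↓│   │   │
│ ╷ │ ┌─╴ │ ┌─┘ ┌─┤
│ │↓│↑│↓ ↲│ │   │ │
├─┘ │ │ ╶─┤ │ ╶─┘ │
│↓ ↲│↑│↳ ↓│ │     │
│ ┌─┘ ├─╴ │ └─┬─╴ │
│↓│↱ ↑│↓ ↲│   │   │
│ │ ┌─┤ ╶─┴───┤ ╶─┤
│↓│↑│ │↳ → → ↓│   │
│ ╵ │ └─┬─┬─╴ └─┐ │
│↳ ↑│   │ │↓ ↲  │ │
│ ╶─┘ ╷ │ │ ┌───┘ │
│     │ │ │↓│     │
├─────┘ ╵ │ ╵ ╶───┤
│         │↳ → → B│
└─────────┴───────┘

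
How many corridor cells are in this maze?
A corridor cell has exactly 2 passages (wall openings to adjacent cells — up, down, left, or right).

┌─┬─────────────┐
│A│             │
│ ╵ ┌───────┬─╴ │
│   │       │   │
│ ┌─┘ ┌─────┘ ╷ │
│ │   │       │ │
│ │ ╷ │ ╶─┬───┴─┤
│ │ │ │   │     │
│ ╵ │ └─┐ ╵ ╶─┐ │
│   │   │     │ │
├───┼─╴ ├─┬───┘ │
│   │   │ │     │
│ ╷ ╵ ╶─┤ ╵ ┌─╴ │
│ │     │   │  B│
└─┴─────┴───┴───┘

Counting cells with exactly 2 passages:
Total corridor cells: 42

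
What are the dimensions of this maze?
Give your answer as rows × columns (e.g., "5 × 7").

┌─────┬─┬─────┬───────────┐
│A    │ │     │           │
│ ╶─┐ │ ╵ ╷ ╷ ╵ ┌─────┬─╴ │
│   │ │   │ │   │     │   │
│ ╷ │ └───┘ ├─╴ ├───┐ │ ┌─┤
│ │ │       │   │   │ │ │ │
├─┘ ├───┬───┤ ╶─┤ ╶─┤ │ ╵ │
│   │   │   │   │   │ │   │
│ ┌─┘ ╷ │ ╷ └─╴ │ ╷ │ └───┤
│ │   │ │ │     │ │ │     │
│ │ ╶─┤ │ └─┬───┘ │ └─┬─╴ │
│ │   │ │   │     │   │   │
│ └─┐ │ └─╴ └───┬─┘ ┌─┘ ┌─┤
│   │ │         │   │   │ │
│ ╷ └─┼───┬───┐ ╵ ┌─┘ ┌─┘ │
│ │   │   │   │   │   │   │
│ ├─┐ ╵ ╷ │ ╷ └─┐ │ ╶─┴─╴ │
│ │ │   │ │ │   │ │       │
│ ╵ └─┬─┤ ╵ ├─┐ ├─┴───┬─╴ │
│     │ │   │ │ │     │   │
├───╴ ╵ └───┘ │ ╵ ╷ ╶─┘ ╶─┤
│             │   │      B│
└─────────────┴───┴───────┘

Counting the maze dimensions:
Rows (vertical): 11
Columns (horizontal): 13
Dimensions: 11 × 13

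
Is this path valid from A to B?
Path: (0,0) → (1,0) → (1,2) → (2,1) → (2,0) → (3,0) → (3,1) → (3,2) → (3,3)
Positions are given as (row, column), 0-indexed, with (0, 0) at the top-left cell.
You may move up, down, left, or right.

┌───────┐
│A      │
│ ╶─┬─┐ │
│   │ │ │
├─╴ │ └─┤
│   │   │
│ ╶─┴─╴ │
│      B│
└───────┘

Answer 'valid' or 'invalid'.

Checking path validity:
Result: Invalid move at step 2: cannot move from (1, 0) to (1, 2).

invalid

Correct solution:

┌───────┐
│A      │
│ ╶─┬─┐ │
│↳ ↓│ │ │
├─╴ │ └─┤
│↓ ↲│   │
│ ╶─┴─╴ │
│↳ → → B│
└───────┘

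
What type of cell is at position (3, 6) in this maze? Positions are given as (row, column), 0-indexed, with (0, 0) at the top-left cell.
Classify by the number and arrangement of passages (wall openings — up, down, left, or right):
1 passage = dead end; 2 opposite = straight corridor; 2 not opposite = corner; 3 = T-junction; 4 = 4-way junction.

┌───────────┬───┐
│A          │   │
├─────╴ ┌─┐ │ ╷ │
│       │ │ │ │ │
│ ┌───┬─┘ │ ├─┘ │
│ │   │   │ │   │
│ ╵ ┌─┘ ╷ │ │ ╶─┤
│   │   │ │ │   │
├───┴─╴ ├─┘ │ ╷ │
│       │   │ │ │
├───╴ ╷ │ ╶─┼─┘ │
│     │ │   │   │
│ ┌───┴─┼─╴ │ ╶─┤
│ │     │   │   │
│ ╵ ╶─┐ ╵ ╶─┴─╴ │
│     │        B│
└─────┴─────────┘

Checking cell at (3, 6):
Number of passages: 3
Cell type: T-junction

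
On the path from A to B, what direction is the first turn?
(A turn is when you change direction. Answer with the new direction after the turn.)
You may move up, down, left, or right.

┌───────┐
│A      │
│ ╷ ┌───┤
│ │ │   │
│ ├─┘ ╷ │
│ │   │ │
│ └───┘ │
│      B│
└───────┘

Directions: down, down, down, right, right, right
First turn direction: right

Solution:

┌───────┐
│A      │
│ ╷ ┌───┤
│↓│ │   │
│ ├─┘ ╷ │
│↓│   │ │
│ └───┘ │
│↳ → → B│
└───────┘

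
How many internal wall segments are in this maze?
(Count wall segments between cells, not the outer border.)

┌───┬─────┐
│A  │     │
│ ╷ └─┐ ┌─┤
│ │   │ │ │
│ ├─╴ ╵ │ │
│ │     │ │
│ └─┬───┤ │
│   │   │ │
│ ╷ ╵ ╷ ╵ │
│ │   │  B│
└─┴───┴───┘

Counting internal wall segments:
Total internal walls: 16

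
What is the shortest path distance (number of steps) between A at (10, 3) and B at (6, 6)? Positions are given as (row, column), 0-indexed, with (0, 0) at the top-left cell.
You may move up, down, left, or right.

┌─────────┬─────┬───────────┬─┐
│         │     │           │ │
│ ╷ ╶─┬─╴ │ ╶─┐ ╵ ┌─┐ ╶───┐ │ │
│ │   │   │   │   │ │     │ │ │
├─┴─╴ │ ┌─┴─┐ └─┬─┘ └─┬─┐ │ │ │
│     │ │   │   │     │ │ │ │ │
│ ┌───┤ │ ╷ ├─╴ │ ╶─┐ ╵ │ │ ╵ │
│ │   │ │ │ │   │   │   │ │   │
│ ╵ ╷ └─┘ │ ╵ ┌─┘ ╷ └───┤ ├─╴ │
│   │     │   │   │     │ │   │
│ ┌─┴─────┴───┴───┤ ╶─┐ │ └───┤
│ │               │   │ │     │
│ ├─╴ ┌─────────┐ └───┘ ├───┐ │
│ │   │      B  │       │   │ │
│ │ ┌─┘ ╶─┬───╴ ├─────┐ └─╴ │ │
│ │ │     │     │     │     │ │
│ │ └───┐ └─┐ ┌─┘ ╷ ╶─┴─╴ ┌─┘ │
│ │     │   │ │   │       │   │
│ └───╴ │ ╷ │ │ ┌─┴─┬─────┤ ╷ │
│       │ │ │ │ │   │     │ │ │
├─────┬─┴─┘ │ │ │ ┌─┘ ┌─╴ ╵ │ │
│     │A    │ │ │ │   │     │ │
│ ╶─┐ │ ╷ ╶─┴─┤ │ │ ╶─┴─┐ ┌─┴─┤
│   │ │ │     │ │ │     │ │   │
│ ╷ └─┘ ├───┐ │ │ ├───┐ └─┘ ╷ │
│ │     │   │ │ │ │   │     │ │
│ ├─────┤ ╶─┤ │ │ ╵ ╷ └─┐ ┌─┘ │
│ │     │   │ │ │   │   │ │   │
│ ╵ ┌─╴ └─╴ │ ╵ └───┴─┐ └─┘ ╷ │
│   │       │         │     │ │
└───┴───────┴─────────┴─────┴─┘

Finding path from (10, 3) to (6, 6):
Path: (10,3) → (10,4) → (10,5) → (9,5) → (8,5) → (8,4) → (7,4) → (7,3) → (6,3) → (6,4) → (6,5) → (6,6)
Distance: 11 steps

Solution:

┌─────────┬─────┬───────────┬─┐
│         │     │           │ │
│ ╷ ╶─┬─╴ │ ╶─┐ ╵ ┌─┐ ╶───┐ │ │
│ │   │   │   │   │ │     │ │ │
├─┴─╴ │ ┌─┴─┐ └─┬─┘ └─┬─┐ │ │ │
│     │ │   │   │     │ │ │ │ │
│ ┌───┤ │ ╷ ├─╴ │ ╶─┐ ╵ │ │ ╵ │
│ │   │ │ │ │   │   │   │ │   │
│ ╵ ╷ └─┘ │ ╵ ┌─┘ ╷ └───┤ ├─╴ │
│   │     │   │   │     │ │   │
│ ┌─┴─────┴───┴───┤ ╶─┐ │ └───┤
│ │               │   │ │     │
│ ├─╴ ┌─────────┐ └───┘ ├───┐ │
│ │   │↱ → → B  │       │   │ │
│ │ ┌─┘ ╶─┬───╴ ├─────┐ └─╴ │ │
│ │ │  ↑ ↰│     │     │     │ │
│ │ └───┐ └─┐ ┌─┘ ╷ ╶─┴─╴ ┌─┘ │
│ │     │↑ ↰│ │   │       │   │
│ └───╴ │ ╷ │ │ ┌─┴─┬─────┤ ╷ │
│       │ │↑│ │ │   │     │ │ │
├─────┬─┴─┘ │ │ │ ┌─┘ ┌─╴ ╵ │ │
│     │A → ↑│ │ │ │   │     │ │
│ ╶─┐ │ ╷ ╶─┴─┤ │ │ ╶─┴─┐ ┌─┴─┤
│   │ │ │     │ │ │     │ │   │
│ ╷ └─┘ ├───┐ │ │ ├───┐ └─┘ ╷ │
│ │     │   │ │ │ │   │     │ │
│ ├─────┤ ╶─┤ │ │ ╵ ╷ └─┐ ┌─┘ │
│ │     │   │ │ │   │   │ │   │
│ ╵ ┌─╴ └─╴ │ ╵ └───┴─┐ └─┘ ╷ │
│   │       │         │     │ │
└───┴───────┴─────────┴─────┴─┘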